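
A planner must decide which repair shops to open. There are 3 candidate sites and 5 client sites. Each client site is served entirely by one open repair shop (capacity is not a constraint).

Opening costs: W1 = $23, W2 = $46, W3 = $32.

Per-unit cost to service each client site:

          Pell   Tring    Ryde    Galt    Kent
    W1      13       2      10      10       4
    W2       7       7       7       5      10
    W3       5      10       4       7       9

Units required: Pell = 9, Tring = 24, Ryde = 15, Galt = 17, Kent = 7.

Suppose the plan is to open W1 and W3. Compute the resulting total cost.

Total cost: 355

Each client site is assigned to its cheapest site among the open ones.
{W1, W3}: Pell→W3 5·9=45, Tring→W1 2·24=48, Ryde→W3 4·15=60, Galt→W3 7·17=119, Kent→W1 4·7=28. Service 300; fixed 55; total 355.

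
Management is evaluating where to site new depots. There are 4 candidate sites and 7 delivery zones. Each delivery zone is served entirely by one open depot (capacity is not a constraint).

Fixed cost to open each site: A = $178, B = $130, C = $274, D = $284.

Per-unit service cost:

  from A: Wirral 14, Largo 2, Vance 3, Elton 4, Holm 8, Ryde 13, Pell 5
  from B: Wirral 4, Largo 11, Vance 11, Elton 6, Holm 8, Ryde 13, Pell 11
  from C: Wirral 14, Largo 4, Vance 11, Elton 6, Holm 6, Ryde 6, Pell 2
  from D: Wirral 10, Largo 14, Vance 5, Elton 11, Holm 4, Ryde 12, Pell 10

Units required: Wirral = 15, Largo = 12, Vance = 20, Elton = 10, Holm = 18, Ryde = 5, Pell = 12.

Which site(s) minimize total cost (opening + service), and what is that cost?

For any fixed open set, each delivery zone goes to its cheapest open site; total = fixed + service.
{A, B}: Wirral→B 4·15=60, Largo→A 2·12=24, Vance→A 3·20=60, Elton→A 4·10=40, Holm→A 8·18=144, Ryde→A 13·5=65, Pell→A 5·12=60. Service 453; fixed 308; total 761.
{A}: service 603 + fixed 178 = 781
{A, B, C}: Wirral→B 4·15=60, Largo→A 2·12=24, Vance→A 3·20=60, Elton→A 4·10=40, Holm→C 6·18=108, Ryde→C 6·5=30, Pell→C 2·12=24. Service 346; fixed 582; total 928.
{A, B, C, D}: service 310 + fixed 866 = 1176
No other subset beats 761.

Open A and B; minimum total cost 761.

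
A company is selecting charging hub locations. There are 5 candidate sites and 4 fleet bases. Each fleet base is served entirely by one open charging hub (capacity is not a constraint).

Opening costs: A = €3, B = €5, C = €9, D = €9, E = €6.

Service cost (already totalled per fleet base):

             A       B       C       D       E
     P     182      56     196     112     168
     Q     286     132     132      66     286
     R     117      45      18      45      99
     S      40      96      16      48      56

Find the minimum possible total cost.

For any fixed open set, each fleet base goes to its cheapest open site; total = fixed + service.
{B, C, D}: P→B 56, Q→D 66, R→C 18, S→C 16. Service 156; fixed 23; total 179.
{A, B, C, D}: P→B 56, Q→D 66, R→C 18, S→C 16. Service 156; fixed 26; total 182.
{B, C, D, E}: service 156 + fixed 29 = 185
{A, B, C, D, E}: service 156 + fixed 32 = 188
No other subset beats 179.

Minimum total cost: 179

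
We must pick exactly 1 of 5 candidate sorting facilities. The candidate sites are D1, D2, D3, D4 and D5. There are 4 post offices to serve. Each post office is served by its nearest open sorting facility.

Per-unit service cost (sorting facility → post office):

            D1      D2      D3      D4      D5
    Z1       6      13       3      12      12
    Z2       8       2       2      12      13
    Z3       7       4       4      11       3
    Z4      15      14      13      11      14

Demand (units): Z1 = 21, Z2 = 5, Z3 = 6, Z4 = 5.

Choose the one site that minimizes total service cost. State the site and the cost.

With exactly 1 open, each post office uses its cheapest among the chosen.
{D3}: Z1→D3 3·21=63, Z2→D3 2·5=10, Z3→D3 4·6=24, Z4→D3 13·5=65. Service cost 162.
{D1}: service cost 283
{D2}: service cost 377
Among all 5 size-1 choices, {D3} is lowest.

Choose D3 only; total service cost 162.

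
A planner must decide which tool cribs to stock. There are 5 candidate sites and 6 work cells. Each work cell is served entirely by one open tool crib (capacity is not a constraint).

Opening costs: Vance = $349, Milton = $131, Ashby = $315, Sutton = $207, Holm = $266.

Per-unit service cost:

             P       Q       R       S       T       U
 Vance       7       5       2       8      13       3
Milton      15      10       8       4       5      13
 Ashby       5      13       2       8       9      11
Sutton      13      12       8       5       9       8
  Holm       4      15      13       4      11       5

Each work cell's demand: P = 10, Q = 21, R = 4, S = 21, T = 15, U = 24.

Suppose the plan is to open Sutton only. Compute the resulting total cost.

Each work cell is assigned to its cheapest site among the open ones.
{Sutton}: P→Sutton 13·10=130, Q→Sutton 12·21=252, R→Sutton 8·4=32, S→Sutton 5·21=105, T→Sutton 9·15=135, U→Sutton 8·24=192. Service 846; fixed 207; total 1053.

Total cost: 1053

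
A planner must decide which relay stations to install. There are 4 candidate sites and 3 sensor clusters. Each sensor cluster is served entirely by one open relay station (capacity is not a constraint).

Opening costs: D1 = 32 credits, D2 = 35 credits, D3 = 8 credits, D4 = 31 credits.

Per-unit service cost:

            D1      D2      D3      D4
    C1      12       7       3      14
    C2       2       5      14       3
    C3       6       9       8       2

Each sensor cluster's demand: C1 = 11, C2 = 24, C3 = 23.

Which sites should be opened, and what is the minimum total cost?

For any fixed open set, each sensor cluster goes to its cheapest open site; total = fixed + service.
{D3, D4}: C1→D3 3·11=33, C2→D4 3·24=72, C3→D4 2·23=46. Service 151; fixed 39; total 190.
{D1, D3, D4}: service 127 + fixed 71 = 198
{D2, D3, D4}: C1→D3 3·11=33, C2→D4 3·24=72, C3→D4 2·23=46. Service 151; fixed 74; total 225.
{D1, D2, D3, D4}: C1→D3 3·11=33, C2→D1 2·24=48, C3→D4 2·23=46. Service 127; fixed 106; total 233.
(All 15 nonempty subsets were checked; D3 and D4 is lowest.)

Open D3 and D4; minimum total cost 190.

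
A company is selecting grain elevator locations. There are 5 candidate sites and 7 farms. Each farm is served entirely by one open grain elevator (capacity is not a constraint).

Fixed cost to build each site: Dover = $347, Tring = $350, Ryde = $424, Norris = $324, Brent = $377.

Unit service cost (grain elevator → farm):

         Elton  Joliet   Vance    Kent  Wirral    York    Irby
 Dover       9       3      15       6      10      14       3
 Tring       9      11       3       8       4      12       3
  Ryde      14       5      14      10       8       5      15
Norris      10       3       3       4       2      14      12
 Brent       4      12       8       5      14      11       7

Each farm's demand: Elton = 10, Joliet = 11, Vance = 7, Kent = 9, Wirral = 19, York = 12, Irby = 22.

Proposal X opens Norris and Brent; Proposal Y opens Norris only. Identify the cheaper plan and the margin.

Proposal X: {Norris, Brent}: Elton→Brent 4·10=40, Joliet→Norris 3·11=33, Vance→Norris 3·7=21, Kent→Norris 4·9=36, Wirral→Norris 2·19=38, York→Brent 11·12=132, Irby→Brent 7·22=154. Service 454; fixed 701; total 1155.
Proposal Y: {Norris}: Elton→Norris 10·10=100, Joliet→Norris 3·11=33, Vance→Norris 3·7=21, Kent→Norris 4·9=36, Wirral→Norris 2·19=38, York→Norris 14·12=168, Irby→Norris 12·22=264. Service 660; fixed 324; total 984.
Difference: |1155 − 984| = 171.

Proposal Y is cheaper by 171.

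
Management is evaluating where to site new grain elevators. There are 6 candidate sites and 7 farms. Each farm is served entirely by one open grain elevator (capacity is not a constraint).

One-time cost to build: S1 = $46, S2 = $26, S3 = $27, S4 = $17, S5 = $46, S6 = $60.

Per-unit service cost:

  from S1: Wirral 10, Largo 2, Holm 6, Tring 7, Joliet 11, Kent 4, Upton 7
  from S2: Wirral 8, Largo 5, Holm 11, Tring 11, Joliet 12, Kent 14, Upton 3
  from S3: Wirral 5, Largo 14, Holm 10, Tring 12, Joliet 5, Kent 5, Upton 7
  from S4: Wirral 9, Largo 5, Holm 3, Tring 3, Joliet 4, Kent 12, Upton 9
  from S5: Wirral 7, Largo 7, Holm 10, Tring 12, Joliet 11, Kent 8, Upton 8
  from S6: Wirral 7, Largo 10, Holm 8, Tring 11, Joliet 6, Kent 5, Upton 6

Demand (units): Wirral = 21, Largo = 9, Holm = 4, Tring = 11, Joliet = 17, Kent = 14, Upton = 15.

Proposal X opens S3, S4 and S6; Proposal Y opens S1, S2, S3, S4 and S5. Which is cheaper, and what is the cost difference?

Proposal Y is cheaper by 28.

Proposal X: {S3, S4, S6}: Wirral→S3 5·21=105, Largo→S4 5·9=45, Holm→S4 3·4=12, Tring→S4 3·11=33, Joliet→S4 4·17=68, Kent→S3 5·14=70, Upton→S6 6·15=90. Service 423; fixed 104; total 527.
Proposal Y: {S1, S2, S3, S4, S5}: Wirral→S3 5·21=105, Largo→S1 2·9=18, Holm→S4 3·4=12, Tring→S4 3·11=33, Joliet→S4 4·17=68, Kent→S1 4·14=56, Upton→S2 3·15=45. Service 337; fixed 162; total 499.
Difference: |527 − 499| = 28.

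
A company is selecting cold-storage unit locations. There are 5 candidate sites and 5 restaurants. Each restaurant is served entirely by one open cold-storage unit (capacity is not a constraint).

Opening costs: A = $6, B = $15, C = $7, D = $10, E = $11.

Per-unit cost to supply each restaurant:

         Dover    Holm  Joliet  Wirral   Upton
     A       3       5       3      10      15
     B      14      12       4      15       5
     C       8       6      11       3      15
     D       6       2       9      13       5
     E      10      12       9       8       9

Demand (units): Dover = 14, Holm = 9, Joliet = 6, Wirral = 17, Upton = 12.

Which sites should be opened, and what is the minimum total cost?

Open A, C and D; minimum total cost 212.

For any fixed open set, each restaurant goes to its cheapest open site; total = fixed + service.
{A, C, D}: Dover→A 3·14=42, Holm→D 2·9=18, Joliet→A 3·6=18, Wirral→C 3·17=51, Upton→D 5·12=60. Service 189; fixed 23; total 212.
{A, C, D, E}: service 189 + fixed 34 = 223
{A, B, C, D}: service 189 + fixed 38 = 227
{A, B, C, D, E}: service 189 + fixed 49 = 238
No other subset beats 212.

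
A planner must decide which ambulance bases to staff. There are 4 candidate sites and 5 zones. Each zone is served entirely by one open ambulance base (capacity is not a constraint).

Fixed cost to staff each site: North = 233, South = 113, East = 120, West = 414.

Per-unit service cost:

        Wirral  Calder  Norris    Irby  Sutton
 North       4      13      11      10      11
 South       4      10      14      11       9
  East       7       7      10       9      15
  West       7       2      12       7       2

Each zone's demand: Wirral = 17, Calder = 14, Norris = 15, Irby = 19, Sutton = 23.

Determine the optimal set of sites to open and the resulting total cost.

For any fixed open set, each zone goes to its cheapest open site; total = fixed + service.
{West}: Wirral→West 7·17=119, Calder→West 2·14=28, Norris→West 12·15=180, Irby→West 7·19=133, Sutton→West 2·23=46. Service 506; fixed 414; total 920.
{South, East}: service 694 + fixed 233 = 927
{South}: Wirral→South 4·17=68, Calder→South 10·14=140, Norris→South 14·15=210, Irby→South 11·19=209, Sutton→South 9·23=207. Service 834; fixed 113; total 947.
{North, South, East, West}: Wirral→North 4·17=68, Calder→West 2·14=28, Norris→East 10·15=150, Irby→West 7·19=133, Sutton→West 2·23=46. Service 425; fixed 880; total 1305.
(All 15 nonempty subsets were checked; West only is lowest.)

Open West only; minimum total cost 920.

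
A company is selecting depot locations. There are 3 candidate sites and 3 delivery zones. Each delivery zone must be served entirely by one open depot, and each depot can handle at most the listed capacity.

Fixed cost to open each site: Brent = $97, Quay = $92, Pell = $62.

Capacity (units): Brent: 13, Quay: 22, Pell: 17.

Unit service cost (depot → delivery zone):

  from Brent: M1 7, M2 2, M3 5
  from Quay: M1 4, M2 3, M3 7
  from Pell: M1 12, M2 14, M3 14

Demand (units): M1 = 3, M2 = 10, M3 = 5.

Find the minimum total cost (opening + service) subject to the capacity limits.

Open {Quay}: M1→Quay 4·3=12, M2→Quay 3·10=30, M3→Quay 7·5=35.
Loads: Quay carries 18/22. Service 77; fixed 92; total 169.
Next best feasible plan costs 231.

Minimum total cost: 169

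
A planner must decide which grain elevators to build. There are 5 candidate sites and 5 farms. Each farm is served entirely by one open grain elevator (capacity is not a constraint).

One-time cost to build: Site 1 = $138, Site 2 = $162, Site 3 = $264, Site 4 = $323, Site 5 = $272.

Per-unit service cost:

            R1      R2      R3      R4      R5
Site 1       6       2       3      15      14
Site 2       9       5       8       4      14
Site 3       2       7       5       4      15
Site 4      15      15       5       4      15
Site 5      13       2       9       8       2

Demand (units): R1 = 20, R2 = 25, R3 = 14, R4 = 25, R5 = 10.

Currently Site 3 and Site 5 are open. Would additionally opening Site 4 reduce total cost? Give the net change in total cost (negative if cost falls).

No — net change +323 (cost rises by 323).

Current service cost with {Site 3, Site 5}: 280.
Adding Site 4: each farm re-picks its cheapest; new service cost 280, saving 0.
Extra fixed cost: 323. Net change = 323 − 0 = 323.
(Totals: 816 → 1139.)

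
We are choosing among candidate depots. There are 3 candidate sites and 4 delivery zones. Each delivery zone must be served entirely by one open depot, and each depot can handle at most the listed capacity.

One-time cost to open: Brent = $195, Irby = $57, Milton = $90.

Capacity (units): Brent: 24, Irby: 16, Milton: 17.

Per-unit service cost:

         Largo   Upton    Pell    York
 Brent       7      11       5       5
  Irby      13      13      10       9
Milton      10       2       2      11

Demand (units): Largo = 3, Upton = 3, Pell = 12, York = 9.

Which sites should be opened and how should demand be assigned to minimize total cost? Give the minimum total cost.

Open {Irby, Milton}: Largo→Irby 13·3=39, Upton→Milton 2·3=6, Pell→Milton 2·12=24, York→Irby 9·9=81.
Loads: Irby carries 12/16, Milton carries 15/17. Service 150; fixed 147; total 297.
Next best feasible plan costs 321.

Minimum total cost: 297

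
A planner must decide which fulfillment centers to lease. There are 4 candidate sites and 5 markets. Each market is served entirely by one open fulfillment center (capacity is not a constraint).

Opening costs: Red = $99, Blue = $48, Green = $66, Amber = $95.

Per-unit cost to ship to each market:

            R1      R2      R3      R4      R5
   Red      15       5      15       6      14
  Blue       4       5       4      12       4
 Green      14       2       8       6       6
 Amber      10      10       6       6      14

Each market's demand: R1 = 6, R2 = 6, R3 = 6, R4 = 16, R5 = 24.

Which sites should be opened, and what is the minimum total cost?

For any fixed open set, each market goes to its cheapest open site; total = fixed + service.
{Blue, Green}: R1→Blue 4·6=24, R2→Green 2·6=12, R3→Blue 4·6=24, R4→Green 6·16=96, R5→Blue 4·24=96. Service 252; fixed 114; total 366.
{Blue, Amber}: service 270 + fixed 143 = 413
{Blue}: R1→Blue 4·6=24, R2→Blue 5·6=30, R3→Blue 4·6=24, R4→Blue 12·16=192, R5→Blue 4·24=96. Service 366; fixed 48; total 414.
{Red, Blue, Green, Amber}: R1→Blue 4·6=24, R2→Green 2·6=12, R3→Blue 4·6=24, R4→Red 6·16=96, R5→Blue 4·24=96. Service 252; fixed 308; total 560.
(All 15 nonempty subsets were checked; Blue and Green is lowest.)

Open Blue and Green; minimum total cost 366.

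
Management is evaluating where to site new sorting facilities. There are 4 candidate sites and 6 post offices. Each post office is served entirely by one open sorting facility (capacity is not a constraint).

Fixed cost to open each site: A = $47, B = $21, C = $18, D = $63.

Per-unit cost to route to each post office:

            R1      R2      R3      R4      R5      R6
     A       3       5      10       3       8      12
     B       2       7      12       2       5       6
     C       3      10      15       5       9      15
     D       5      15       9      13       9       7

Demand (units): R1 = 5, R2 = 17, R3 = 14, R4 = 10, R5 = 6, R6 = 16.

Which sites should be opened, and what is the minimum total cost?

For any fixed open set, each post office goes to its cheapest open site; total = fixed + service.
{A, B}: R1→B 2·5=10, R2→A 5·17=85, R3→A 10·14=140, R4→B 2·10=20, R5→B 5·6=30, R6→B 6·16=96. Service 381; fixed 68; total 449.
{B}: R1→B 2·5=10, R2→B 7·17=119, R3→B 12·14=168, R4→B 2·10=20, R5→B 5·6=30, R6→B 6·16=96. Service 443; fixed 21; total 464.
{A, B, C}: R1→B 2·5=10, R2→A 5·17=85, R3→A 10·14=140, R4→B 2·10=20, R5→B 5·6=30, R6→B 6·16=96. Service 381; fixed 86; total 467.
{A, B, C, D}: service 367 + fixed 149 = 516
No other subset beats 449.

Open A and B; minimum total cost 449.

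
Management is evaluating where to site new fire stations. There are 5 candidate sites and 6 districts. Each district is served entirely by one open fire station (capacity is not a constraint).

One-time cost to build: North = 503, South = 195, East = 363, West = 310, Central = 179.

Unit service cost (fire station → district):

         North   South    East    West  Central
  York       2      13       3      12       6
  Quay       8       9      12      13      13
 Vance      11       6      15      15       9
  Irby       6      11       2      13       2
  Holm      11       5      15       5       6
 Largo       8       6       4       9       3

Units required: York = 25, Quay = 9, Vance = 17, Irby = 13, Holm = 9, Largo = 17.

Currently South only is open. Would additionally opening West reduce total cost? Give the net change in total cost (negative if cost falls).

No — net change +285 (cost rises by 285).

Current service cost with {South}: 798.
Adding West: each district re-picks its cheapest; new service cost 773, saving 25.
Extra fixed cost: 310. Net change = 310 − 25 = 285.
(Totals: 993 → 1278.)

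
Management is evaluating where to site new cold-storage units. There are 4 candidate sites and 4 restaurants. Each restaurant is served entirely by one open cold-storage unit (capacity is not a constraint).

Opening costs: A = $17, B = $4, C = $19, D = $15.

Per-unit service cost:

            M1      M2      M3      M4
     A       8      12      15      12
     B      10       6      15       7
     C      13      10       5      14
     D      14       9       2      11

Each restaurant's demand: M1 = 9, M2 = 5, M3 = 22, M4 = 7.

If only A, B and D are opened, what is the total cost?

Each restaurant is assigned to its cheapest site among the open ones.
{A, B, D}: M1→A 8·9=72, M2→B 6·5=30, M3→D 2·22=44, M4→B 7·7=49. Service 195; fixed 36; total 231.

Total cost: 231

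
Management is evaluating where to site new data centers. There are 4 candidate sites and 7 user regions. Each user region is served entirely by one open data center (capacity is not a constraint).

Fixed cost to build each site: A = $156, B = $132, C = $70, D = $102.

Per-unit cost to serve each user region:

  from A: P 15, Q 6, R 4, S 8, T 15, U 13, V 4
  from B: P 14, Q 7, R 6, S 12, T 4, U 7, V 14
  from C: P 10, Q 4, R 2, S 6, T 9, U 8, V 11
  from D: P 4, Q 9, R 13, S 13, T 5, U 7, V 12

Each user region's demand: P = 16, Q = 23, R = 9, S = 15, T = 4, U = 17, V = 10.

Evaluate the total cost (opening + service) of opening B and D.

Total cost: 948

Each user region is assigned to its cheapest site among the open ones.
{B, D}: P→D 4·16=64, Q→B 7·23=161, R→B 6·9=54, S→B 12·15=180, T→B 4·4=16, U→B 7·17=119, V→D 12·10=120. Service 714; fixed 234; total 948.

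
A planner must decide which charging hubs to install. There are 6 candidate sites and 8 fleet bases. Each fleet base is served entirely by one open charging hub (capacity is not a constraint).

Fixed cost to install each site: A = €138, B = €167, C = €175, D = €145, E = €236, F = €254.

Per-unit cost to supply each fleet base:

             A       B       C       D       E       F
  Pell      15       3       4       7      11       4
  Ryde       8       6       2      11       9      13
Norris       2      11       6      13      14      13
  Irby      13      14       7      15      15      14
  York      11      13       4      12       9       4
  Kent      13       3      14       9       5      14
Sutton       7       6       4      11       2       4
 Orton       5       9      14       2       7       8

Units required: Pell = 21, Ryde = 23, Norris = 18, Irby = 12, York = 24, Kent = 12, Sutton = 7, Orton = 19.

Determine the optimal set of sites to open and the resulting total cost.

Open C and D; minimum total cost 912.

For any fixed open set, each fleet base goes to its cheapest open site; total = fixed + service.
{C, D}: Pell→C 4·21=84, Ryde→C 2·23=46, Norris→C 6·18=108, Irby→C 7·12=84, York→C 4·24=96, Kent→D 9·12=108, Sutton→C 4·7=28, Orton→D 2·19=38. Service 592; fixed 320; total 912.
{A, C}: service 625 + fixed 313 = 938
{A, B, C}: service 484 + fixed 480 = 964
{A, B, C, D, E, F}: Pell→B 3·21=63, Ryde→C 2·23=46, Norris→A 2·18=36, Irby→C 7·12=84, York→C 4·24=96, Kent→B 3·12=36, Sutton→E 2·7=14, Orton→D 2·19=38. Service 413; fixed 1115; total 1528.
No other subset beats 912.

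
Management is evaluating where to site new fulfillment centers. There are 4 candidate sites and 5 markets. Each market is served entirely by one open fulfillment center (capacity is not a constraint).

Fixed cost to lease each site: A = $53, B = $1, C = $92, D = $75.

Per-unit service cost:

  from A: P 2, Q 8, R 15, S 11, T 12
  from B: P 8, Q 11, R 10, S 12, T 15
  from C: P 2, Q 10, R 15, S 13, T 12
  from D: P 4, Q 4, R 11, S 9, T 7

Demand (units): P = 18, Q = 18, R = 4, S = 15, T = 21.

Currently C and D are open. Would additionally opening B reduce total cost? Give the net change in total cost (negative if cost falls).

Current service cost with {C, D}: 434.
Adding B: each market re-picks its cheapest; new service cost 430, saving 4.
Extra fixed cost: 1. Net change = 1 − 4 = -3.
(Totals: 601 → 598.)

Yes — net change −3 (cost falls by 3).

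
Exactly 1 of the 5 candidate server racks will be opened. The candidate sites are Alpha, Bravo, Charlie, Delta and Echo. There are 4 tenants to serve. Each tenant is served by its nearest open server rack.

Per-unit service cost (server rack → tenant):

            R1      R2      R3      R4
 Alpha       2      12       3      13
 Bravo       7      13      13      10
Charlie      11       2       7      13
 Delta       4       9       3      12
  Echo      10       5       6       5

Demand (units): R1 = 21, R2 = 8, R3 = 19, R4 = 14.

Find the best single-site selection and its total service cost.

With exactly 1 open, each tenant uses its cheapest among the chosen.
{Alpha}: R1→Alpha 2·21=42, R2→Alpha 12·8=96, R3→Alpha 3·19=57, R4→Alpha 13·14=182. Service cost 377.
{Delta}: service cost 381
{Echo}: service cost 434
Among all 5 size-1 choices, {Alpha} is lowest.

Choose Alpha only; total service cost 377.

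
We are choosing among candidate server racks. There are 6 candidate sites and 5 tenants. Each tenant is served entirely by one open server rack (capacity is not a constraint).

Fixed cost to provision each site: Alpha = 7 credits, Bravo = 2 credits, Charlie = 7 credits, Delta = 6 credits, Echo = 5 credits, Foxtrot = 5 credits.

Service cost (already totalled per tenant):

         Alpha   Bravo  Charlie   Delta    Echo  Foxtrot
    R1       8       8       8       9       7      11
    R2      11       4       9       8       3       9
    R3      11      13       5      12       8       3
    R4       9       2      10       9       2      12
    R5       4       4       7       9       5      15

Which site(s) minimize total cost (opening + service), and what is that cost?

Open Bravo and Foxtrot; minimum total cost 28.

For any fixed open set, each tenant goes to its cheapest open site; total = fixed + service.
{Bravo, Foxtrot}: R1→Bravo 8, R2→Bravo 4, R3→Foxtrot 3, R4→Bravo 2, R5→Bravo 4. Service 21; fixed 7; total 28.
{Echo}: service 25 + fixed 5 = 30
{Echo, Foxtrot}: service 20 + fixed 10 = 30
{Alpha, Bravo, Charlie, Delta, Echo, Foxtrot}: service 19 + fixed 32 = 51
No other subset beats 28.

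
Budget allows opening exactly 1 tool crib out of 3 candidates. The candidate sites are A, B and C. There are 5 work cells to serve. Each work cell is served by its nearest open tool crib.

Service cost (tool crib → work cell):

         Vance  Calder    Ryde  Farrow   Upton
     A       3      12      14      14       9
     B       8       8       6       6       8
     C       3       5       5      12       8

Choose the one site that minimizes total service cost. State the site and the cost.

With exactly 1 open, each work cell uses its cheapest among the chosen.
{C}: Vance→C 3, Calder→C 5, Ryde→C 5, Farrow→C 12, Upton→C 8. Service cost 33.
{B}: service cost 36
{A}: service cost 52
Among all 3 size-1 choices, {C} is lowest.

Choose C only; total service cost 33.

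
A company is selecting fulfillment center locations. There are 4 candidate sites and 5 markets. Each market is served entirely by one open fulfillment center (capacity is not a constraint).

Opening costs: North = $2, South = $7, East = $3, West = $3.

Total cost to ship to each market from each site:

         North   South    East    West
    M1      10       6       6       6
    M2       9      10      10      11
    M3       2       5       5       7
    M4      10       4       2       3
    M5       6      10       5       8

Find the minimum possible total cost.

Minimum total cost: 29

For any fixed open set, each market goes to its cheapest open site; total = fixed + service.
{North, East}: M1→East 6, M2→North 9, M3→North 2, M4→East 2, M5→East 5. Service 24; fixed 5; total 29.
{North, West}: M1→West 6, M2→North 9, M3→North 2, M4→West 3, M5→North 6. Service 26; fixed 5; total 31.
{East}: M1→East 6, M2→East 10, M3→East 5, M4→East 2, M5→East 5. Service 28; fixed 3; total 31.
{North, South, East, West}: service 24 + fixed 15 = 39
No other subset beats 29.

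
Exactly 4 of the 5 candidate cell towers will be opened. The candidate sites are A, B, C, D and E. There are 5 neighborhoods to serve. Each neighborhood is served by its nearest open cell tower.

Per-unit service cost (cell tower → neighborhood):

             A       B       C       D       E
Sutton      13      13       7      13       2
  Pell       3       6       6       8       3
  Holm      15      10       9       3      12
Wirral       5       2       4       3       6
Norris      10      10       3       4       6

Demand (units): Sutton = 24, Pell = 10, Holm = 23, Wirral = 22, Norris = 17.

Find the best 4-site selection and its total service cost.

With exactly 4 open, each neighborhood uses its cheapest among the chosen.
{B, C, D, E}: Sutton→E 2·24=48, Pell→E 3·10=30, Holm→D 3·23=69, Wirral→B 2·22=44, Norris→C 3·17=51. Service cost 242.
{A, B, D, E}: service cost 259
{A, C, D, E}: service cost 264
Among all 5 size-4 choices, {B, C, D, E} is lowest.

Choose B, C, D and E; total service cost 242.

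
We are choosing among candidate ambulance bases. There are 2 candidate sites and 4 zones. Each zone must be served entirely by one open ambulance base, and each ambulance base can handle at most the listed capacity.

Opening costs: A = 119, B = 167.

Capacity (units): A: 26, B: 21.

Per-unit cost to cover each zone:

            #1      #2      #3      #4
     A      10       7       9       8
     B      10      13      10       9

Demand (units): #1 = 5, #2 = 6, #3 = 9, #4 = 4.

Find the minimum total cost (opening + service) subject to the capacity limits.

Open {A}: #1→A 10·5=50, #2→A 7·6=42, #3→A 9·9=81, #4→A 8·4=32.
Loads: A carries 24/26. Service 205; fixed 119; total 324.
Next best feasible plan costs 491.

Minimum total cost: 324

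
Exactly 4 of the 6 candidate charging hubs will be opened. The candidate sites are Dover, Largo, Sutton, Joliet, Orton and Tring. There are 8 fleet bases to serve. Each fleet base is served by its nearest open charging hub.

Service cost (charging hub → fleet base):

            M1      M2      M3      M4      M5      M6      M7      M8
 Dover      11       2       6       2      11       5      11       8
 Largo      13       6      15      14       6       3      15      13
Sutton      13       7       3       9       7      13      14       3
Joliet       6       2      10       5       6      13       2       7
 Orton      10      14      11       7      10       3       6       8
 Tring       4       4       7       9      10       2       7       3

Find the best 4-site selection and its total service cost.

Choose Dover, Sutton, Joliet and Tring; total service cost 24.

With exactly 4 open, each fleet base uses its cheapest among the chosen.
{Dover, Sutton, Joliet, Tring}: M1→Tring 4, M2→Dover 2, M3→Sutton 3, M4→Dover 2, M5→Joliet 6, M6→Tring 2, M7→Joliet 2, M8→Sutton 3. Service cost 24.
{Dover, Largo, Sutton, Joliet}: service cost 27
{Dover, Largo, Joliet, Tring}: service cost 27
Among all 15 size-4 choices, {Dover, Sutton, Joliet, Tring} is lowest.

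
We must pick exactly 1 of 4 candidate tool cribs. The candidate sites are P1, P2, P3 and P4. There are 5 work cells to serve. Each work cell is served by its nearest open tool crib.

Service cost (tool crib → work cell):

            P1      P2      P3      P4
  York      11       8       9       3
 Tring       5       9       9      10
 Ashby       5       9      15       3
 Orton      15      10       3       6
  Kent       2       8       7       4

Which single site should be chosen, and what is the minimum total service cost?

With exactly 1 open, each work cell uses its cheapest among the chosen.
{P4}: York→P4 3, Tring→P4 10, Ashby→P4 3, Orton→P4 6, Kent→P4 4. Service cost 26.
{P1}: service cost 38
{P3}: service cost 43
Among all 4 size-1 choices, {P4} is lowest.

Choose P4 only; total service cost 26.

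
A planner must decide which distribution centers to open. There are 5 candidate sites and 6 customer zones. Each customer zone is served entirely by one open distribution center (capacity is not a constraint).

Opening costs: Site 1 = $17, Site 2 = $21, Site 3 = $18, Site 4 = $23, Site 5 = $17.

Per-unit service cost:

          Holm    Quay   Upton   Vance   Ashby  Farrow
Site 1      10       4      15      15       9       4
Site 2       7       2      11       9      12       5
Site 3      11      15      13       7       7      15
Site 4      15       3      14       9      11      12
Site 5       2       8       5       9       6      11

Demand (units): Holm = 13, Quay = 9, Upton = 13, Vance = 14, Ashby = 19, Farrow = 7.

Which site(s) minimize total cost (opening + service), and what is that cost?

For any fixed open set, each customer zone goes to its cheapest open site; total = fixed + service.
{Site 2, Site 3, Site 5}: Holm→Site 5 2·13=26, Quay→Site 2 2·9=18, Upton→Site 5 5·13=65, Vance→Site 3 7·14=98, Ashby→Site 5 6·19=114, Farrow→Site 2 5·7=35. Service 356; fixed 56; total 412.
{Site 1, Site 3, Site 5}: service 367 + fixed 52 = 419
{Site 1, Site 2, Site 3, Site 5}: service 349 + fixed 73 = 422
{Site 1, Site 2, Site 3, Site 4, Site 5}: service 349 + fixed 96 = 445
No other subset beats 412.

Open Site 2, Site 3 and Site 5; minimum total cost 412.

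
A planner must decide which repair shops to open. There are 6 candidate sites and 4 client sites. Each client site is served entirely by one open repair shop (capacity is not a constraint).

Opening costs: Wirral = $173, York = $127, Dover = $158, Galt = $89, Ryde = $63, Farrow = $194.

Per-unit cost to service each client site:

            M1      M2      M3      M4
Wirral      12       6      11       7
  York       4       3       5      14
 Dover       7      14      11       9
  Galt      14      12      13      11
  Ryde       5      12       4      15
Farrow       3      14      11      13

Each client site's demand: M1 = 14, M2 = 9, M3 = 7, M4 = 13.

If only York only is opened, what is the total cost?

Each client site is assigned to its cheapest site among the open ones.
{York}: M1→York 4·14=56, M2→York 3·9=27, M3→York 5·7=35, M4→York 14·13=182. Service 300; fixed 127; total 427.

Total cost: 427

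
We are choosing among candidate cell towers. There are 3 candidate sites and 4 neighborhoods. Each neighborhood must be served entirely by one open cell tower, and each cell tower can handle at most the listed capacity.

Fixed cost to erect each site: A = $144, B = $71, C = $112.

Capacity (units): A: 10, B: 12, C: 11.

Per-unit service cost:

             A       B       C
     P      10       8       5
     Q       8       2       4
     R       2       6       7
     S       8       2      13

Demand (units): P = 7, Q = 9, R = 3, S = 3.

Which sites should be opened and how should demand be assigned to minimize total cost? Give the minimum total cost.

Open {B, C}: P→C 5·7=35, Q→B 2·9=18, R→C 7·3=21, S→B 2·3=6.
Loads: B carries 12/12, C carries 10/11. Service 80; fixed 183; total 263.
Next best feasible plan costs 293.

Minimum total cost: 263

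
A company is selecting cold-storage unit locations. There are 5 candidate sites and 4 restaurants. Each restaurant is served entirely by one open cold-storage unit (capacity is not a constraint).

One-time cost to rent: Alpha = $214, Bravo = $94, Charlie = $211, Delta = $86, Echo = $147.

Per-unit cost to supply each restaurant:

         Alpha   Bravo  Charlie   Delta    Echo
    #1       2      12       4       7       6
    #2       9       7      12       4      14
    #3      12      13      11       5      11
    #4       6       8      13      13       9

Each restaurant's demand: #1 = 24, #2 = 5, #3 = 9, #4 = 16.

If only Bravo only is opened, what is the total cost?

Each restaurant is assigned to its cheapest site among the open ones.
{Bravo}: #1→Bravo 12·24=288, #2→Bravo 7·5=35, #3→Bravo 13·9=117, #4→Bravo 8·16=128. Service 568; fixed 94; total 662.

Total cost: 662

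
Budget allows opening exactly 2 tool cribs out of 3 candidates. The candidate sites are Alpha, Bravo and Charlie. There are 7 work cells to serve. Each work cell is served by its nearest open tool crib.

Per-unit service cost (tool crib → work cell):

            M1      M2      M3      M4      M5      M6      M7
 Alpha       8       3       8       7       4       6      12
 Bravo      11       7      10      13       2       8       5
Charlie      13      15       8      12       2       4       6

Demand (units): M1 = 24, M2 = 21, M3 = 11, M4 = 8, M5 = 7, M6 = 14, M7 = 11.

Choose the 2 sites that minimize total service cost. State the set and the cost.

Choose Alpha and Charlie; total service cost 535.

With exactly 2 open, each work cell uses its cheapest among the chosen.
{Alpha, Charlie}: M1→Alpha 8·24=192, M2→Alpha 3·21=63, M3→Alpha 8·11=88, M4→Alpha 7·8=56, M5→Charlie 2·7=14, M6→Charlie 4·14=56, M7→Charlie 6·11=66. Service cost 535.
{Alpha, Bravo}: service cost 552
{Bravo, Charlie}: service cost 720
Among all 3 size-2 choices, {Alpha, Charlie} is lowest.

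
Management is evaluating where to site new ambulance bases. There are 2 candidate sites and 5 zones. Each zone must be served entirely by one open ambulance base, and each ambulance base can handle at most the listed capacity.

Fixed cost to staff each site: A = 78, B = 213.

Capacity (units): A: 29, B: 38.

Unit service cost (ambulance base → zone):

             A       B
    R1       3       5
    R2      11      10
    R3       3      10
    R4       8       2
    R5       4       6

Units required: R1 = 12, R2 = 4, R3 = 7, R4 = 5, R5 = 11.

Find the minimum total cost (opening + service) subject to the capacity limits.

Open {A, B}: R1→A 3·12=36, R2→B 10·4=40, R3→A 3·7=21, R4→B 2·5=10, R5→B 6·11=66.
Loads: A carries 19/29, B carries 20/38. Service 173; fixed 291; total 464.
Next best feasible plan costs 466.

Minimum total cost: 464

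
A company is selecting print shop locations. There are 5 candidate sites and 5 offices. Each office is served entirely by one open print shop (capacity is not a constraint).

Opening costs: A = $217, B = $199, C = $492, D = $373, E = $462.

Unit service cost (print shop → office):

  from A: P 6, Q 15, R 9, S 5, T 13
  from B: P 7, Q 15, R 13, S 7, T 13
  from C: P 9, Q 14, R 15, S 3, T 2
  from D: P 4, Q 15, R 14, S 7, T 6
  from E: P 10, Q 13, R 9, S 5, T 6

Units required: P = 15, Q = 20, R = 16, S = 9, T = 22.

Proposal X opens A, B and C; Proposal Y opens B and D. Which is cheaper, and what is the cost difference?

Proposal Y is cheaper by 158.

Proposal X: {A, B, C}: P→A 6·15=90, Q→C 14·20=280, R→A 9·16=144, S→C 3·9=27, T→C 2·22=44. Service 585; fixed 908; total 1493.
Proposal Y: {B, D}: P→D 4·15=60, Q→B 15·20=300, R→B 13·16=208, S→B 7·9=63, T→D 6·22=132. Service 763; fixed 572; total 1335.
Difference: |1493 − 1335| = 158.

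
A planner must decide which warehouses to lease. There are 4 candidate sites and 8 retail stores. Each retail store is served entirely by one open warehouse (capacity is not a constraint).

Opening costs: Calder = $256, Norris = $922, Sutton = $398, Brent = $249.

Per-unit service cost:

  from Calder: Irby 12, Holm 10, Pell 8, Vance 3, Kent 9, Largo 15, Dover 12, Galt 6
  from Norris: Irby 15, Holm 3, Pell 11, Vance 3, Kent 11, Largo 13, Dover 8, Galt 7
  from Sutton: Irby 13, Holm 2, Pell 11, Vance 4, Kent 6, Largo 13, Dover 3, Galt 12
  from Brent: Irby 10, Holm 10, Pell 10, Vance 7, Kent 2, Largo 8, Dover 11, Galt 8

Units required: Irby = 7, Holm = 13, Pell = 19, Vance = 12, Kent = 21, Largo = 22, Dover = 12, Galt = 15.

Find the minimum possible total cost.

For any fixed open set, each retail store goes to its cheapest open site; total = fixed + service.
{Brent}: Irby→Brent 10·7=70, Holm→Brent 10·13=130, Pell→Brent 10·19=190, Vance→Brent 7·12=84, Kent→Brent 2·21=42, Largo→Brent 8·22=176, Dover→Brent 11·12=132, Galt→Brent 8·15=120. Service 944; fixed 249; total 1193.
{Calder, Brent}: service 828 + fixed 505 = 1333
{Sutton, Brent}: Irby→Brent 10·7=70, Holm→Sutton 2·13=26, Pell→Brent 10·19=190, Vance→Sutton 4·12=48, Kent→Brent 2·21=42, Largo→Brent 8·22=176, Dover→Sutton 3·12=36, Galt→Brent 8·15=120. Service 708; fixed 647; total 1355.
{Calder, Norris, Sutton, Brent}: service 628 + fixed 1825 = 2453
(All 15 nonempty subsets were checked; Brent only is lowest.)

Minimum total cost: 1193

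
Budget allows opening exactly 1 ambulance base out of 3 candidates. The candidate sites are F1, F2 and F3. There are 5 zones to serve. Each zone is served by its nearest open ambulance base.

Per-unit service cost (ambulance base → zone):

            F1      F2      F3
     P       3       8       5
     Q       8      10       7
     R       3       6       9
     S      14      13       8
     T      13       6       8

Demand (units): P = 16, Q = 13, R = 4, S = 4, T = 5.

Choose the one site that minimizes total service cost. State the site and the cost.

Choose F3 only; total service cost 279.

With exactly 1 open, each zone uses its cheapest among the chosen.
{F3}: P→F3 5·16=80, Q→F3 7·13=91, R→F3 9·4=36, S→F3 8·4=32, T→F3 8·5=40. Service cost 279.
{F1}: service cost 285
{F2}: service cost 364
Among all 3 size-1 choices, {F3} is lowest.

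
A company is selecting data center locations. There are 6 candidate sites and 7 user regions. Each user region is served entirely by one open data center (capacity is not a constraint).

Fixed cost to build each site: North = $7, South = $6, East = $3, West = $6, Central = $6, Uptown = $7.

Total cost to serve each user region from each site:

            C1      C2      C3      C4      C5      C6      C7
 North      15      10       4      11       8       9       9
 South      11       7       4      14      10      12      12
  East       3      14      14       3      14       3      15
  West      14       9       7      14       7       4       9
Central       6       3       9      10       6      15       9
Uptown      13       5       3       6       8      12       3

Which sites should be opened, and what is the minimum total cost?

Open East and Uptown; minimum total cost 38.

For any fixed open set, each user region goes to its cheapest open site; total = fixed + service.
{East, Uptown}: C1→East 3, C2→Uptown 5, C3→Uptown 3, C4→East 3, C5→Uptown 8, C6→East 3, C7→Uptown 3. Service 28; fixed 10; total 38.
{East, Central, Uptown}: service 24 + fixed 16 = 40
{East, West, Uptown}: service 27 + fixed 16 = 43
{North, South, East, West, Central, Uptown}: service 24 + fixed 35 = 59
No other subset beats 38.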